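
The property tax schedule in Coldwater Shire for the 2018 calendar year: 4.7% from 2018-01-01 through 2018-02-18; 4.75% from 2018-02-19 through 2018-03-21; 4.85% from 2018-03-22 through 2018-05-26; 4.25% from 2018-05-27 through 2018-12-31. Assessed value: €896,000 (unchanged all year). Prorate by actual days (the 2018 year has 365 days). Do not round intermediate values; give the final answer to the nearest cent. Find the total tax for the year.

€39,973.87

2018-01-01 to 2018-02-18: 49 days at 4.7% → €896,000 × 4.7% × 49/365 = €5,653.3918
2018-02-19 to 2018-03-21: 31 days at 4.75% → €896,000 × 4.75% × 31/365 = €3,614.6849
2018-03-22 to 2018-05-26: 66 days at 4.85% → €896,000 × 4.85% × 66/365 = €7,857.7973
2018-05-27 to 2018-12-31: 219 days at 4.25% → €896,000 × 4.25% × 219/365 = €22,848.0000
Total = €39,973.8740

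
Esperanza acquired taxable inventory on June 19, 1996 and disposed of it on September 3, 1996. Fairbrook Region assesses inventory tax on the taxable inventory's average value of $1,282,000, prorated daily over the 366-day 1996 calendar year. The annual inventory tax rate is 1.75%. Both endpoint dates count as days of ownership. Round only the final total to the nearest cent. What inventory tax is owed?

$4,719.93

Days held (June 19 – September 3, 1996): 77 out of 366
Tax = $1,282,000 × 1.75% × 77/366 = $4,719.9317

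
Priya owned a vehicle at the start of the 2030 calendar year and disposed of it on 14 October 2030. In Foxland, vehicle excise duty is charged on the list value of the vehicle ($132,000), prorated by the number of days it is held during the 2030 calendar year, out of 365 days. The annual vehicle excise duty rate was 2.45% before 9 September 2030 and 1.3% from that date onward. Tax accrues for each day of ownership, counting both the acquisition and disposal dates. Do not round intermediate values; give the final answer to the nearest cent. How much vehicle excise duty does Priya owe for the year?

$2,393.18

1 January – 8 September 2030: 251 days at 2.45% → $132,000 × 2.45% × 251/365 = $2,223.9288
9 September – 14 October 2030: 36 days at 1.3% → $132,000 × 1.3% × 36/365 = $169.2493
Total = $2,393.1781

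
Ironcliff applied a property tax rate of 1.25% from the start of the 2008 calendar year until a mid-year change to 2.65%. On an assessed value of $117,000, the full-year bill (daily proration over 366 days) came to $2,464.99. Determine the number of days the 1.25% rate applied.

Let d = days at the first rate; then 366 − d days at the second rate.
$117,000 × [1.25%·d + 2.65%·(366−d)] / 366 = $2,464.99
Solving gives d = 142, so the new rate took effect on May 22, 2008.

142 days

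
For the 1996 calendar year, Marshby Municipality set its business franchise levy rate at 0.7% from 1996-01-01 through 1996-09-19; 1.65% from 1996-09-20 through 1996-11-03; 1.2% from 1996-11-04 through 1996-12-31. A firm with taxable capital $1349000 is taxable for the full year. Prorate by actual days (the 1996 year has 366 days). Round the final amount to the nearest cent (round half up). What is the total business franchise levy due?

1996-01-01 to 1996-09-19: 263 days at 0.7% → $1349000 × 0.7% × 263/366 = $6785.5437
1996-09-20 to 1996-11-03: 45 days at 1.65% → $1349000 × 1.65% × 45/366 = $2736.7008
1996-11-04 to 1996-12-31: 58 days at 1.2% → $1349000 × 1.2% × 58/366 = $2565.3115
Total = $12087.5560

$12087.56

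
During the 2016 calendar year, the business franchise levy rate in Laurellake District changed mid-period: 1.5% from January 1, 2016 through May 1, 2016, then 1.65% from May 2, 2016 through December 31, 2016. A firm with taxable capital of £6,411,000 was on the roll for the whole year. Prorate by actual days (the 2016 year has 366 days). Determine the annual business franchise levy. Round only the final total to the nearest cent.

January 1 – May 1, 2016: 122 days at 1.5% → £6,411,000 × 1.5% × 122/366 = £32,055.0000
May 2 – December 31, 2016: 244 days at 1.65% → £6,411,000 × 1.65% × 244/366 = £70,521.0000
Total = £102,576.0000

£102,576.00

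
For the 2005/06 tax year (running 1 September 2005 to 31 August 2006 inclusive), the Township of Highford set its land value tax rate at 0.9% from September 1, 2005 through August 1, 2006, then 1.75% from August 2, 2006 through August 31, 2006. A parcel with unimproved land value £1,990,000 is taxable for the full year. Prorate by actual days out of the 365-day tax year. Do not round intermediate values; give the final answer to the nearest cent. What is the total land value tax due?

September 1, 2005 – August 1, 2006: 335 days at 0.9% → £1,990,000 × 0.9% × 335/365 = £16,437.9452
August 2 – August 31, 2006: 30 days at 1.75% → £1,990,000 × 1.75% × 30/365 = £2,862.3288
Total = £19,300.2740

£19,300.27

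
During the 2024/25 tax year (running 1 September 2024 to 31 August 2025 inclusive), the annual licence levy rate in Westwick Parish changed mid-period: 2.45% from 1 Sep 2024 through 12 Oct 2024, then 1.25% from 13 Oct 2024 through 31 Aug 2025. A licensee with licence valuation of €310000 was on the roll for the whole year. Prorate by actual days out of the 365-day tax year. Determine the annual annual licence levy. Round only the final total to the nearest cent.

1 Sep – 12 Oct 2024: 42 days at 2.45% → €310000 × 2.45% × 42/365 = €873.9452
13 Oct 2024 – 31 Aug 2025: 323 days at 1.25% → €310000 × 1.25% × 323/365 = €3429.1096
Total = €4303.0548

€4303.05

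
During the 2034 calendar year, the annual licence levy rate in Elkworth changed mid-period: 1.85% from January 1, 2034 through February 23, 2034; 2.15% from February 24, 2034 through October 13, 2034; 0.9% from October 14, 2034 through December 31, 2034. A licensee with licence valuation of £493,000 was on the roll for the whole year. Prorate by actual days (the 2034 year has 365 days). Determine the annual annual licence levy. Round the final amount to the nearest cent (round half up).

£9,046.89

January 1 – February 23, 2034: 54 days at 1.85% → £493,000 × 1.85% × 54/365 = £1,349.3342
February 24 – October 13, 2034: 232 days at 2.15% → £493,000 × 2.15% × 232/365 = £6,737.2164
October 14 – December 31, 2034: 79 days at 0.9% → £493,000 × 0.9% × 79/365 = £960.3370
Total = £9,046.8877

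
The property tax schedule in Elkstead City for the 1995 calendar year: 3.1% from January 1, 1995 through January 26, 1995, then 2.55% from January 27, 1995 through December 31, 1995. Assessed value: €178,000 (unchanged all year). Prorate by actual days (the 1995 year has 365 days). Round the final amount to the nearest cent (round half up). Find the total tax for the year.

€4,608.74

January 1 – January 26, 1995: 26 days at 3.1% → €178,000 × 3.1% × 26/365 = €393.0630
January 27 – December 31, 1995: 339 days at 2.55% → €178,000 × 2.55% × 339/365 = €4,215.6740
Total = €4,608.7370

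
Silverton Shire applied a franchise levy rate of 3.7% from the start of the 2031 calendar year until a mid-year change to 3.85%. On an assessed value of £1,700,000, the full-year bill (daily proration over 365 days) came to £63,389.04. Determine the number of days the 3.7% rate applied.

295 days

Let d = days at the first rate; then 365 − d days at the second rate.
£1,700,000 × [3.7%·d + 3.85%·(365−d)] / 365 = £63,389.04
Solving gives d = 295, so the new rate took effect on 23 Oct 2031.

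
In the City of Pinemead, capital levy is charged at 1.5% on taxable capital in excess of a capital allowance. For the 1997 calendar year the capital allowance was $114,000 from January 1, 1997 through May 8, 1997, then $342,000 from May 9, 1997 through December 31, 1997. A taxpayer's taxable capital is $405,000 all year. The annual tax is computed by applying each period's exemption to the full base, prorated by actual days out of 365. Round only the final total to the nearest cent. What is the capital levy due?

$2,144.34

January 1 – May 8, 1997: 128 days, exemption $114,000 → ($405,000 − $114,000) × 1.5% × 128/365 = $1,530.7397
May 9 – December 31, 1997: 237 days, exemption $342,000 → ($405,000 − $342,000) × 1.5% × 237/365 = $613.6027
Total = $2,144.3425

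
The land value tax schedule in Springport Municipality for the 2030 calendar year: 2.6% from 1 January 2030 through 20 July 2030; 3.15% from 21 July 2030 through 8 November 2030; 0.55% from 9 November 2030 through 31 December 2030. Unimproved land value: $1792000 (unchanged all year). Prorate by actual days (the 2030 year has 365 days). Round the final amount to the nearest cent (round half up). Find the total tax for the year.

1 January – 20 July 2030: 201 days at 2.6% → $1792000 × 2.6% × 201/365 = $25657.5123
21 July – 8 November 2030: 111 days at 3.15% → $1792000 × 3.15% × 111/365 = $17166.3781
9 November – 31 December 2030: 53 days at 0.55% → $1792000 × 0.55% × 53/365 = $1431.1452
Total = $44255.0356

$44255.04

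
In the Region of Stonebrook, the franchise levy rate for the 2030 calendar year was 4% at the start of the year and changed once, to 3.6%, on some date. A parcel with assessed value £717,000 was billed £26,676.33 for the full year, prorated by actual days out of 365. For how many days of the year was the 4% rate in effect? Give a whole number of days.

110 days

Let d = days at the first rate; then 365 − d days at the second rate.
£717,000 × [4%·d + 3.6%·(365−d)] / 365 = £26,676.33
Solving gives d = 110, so the new rate took effect on 21 April 2030.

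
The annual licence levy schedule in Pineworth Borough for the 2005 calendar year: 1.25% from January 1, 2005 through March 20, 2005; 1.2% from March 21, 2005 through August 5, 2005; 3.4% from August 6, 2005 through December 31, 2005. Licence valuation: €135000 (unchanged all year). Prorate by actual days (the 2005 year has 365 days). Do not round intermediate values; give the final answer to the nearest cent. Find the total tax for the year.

€2838.88

January 1 – March 20, 2005: 79 days at 1.25% → €135000 × 1.25% × 79/365 = €365.2397
March 21 – August 5, 2005: 138 days at 1.2% → €135000 × 1.2% × 138/365 = €612.4932
August 6 – December 31, 2005: 148 days at 3.4% → €135000 × 3.4% × 148/365 = €1861.1507
Total = €2838.8836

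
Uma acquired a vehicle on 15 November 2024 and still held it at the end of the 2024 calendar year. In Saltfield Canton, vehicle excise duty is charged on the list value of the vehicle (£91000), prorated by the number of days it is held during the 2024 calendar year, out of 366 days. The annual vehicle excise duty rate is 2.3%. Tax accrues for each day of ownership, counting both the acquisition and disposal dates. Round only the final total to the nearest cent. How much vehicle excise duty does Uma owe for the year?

£268.77

Days held (15 November – 31 December 2024): 47 out of 366
Tax = £91000 × 2.3% × 47/366 = £268.7732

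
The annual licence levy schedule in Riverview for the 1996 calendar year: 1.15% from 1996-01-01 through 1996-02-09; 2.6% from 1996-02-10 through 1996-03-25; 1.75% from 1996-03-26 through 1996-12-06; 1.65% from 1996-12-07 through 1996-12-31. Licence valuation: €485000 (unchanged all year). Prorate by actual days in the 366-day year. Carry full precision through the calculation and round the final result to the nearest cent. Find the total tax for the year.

1996-01-01 to 1996-02-09: 40 days at 1.15% → €485000 × 1.15% × 40/366 = €609.5628
1996-02-10 to 1996-03-25: 45 days at 2.6% → €485000 × 2.6% × 45/366 = €1550.4098
1996-03-26 to 1996-12-06: 256 days at 1.75% → €485000 × 1.75% × 256/366 = €5936.6120
1996-12-07 to 1996-12-31: 25 days at 1.65% → €485000 × 1.65% × 25/366 = €546.6189
Total = €8643.2036

€8643.20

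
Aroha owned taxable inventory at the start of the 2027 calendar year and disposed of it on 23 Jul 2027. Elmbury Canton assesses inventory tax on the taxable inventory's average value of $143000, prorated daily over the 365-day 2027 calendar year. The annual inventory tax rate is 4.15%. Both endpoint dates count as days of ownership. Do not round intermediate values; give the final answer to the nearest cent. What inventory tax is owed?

Days held (1 Jan – 23 Jul 2027): 204 out of 365
Tax = $143000 × 4.15% × 204/365 = $3316.8164

$3316.82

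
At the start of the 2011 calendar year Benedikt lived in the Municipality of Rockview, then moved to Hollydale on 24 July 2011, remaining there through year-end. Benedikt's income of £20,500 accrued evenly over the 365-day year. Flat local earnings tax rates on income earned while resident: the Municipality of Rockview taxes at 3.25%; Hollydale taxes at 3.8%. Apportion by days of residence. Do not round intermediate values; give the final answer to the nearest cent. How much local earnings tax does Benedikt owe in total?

£715.98

The Municipality of Rockview, 1 January – 23 July 2011: 204 days → £20,500 × 3.25% × 204/365 = £372.3699
Hollydale, 24 July – 31 December 2011: 161 days → £20,500 × 3.8% × 161/365 = £343.6137
Total = £715.9836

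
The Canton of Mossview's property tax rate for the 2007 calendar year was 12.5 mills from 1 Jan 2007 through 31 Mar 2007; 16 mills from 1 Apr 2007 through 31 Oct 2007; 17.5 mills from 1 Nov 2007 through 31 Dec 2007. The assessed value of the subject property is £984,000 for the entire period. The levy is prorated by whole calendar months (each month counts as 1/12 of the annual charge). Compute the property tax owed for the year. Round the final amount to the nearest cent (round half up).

£15,129.00

1 Jan – 31 Mar 2007: 3 months at 12.5 mills → £984,000 × 1.25% × 3/12 = £3,075.0000
1 Apr – 31 Oct 2007: 7 months at 16 mills → £984,000 × 1.6% × 7/12 = £9,184.0000
1 Nov – 31 Dec 2007: 2 months at 17.5 mills → £984,000 × 1.75% × 2/12 = £2,870.0000
Total = £15,129.0000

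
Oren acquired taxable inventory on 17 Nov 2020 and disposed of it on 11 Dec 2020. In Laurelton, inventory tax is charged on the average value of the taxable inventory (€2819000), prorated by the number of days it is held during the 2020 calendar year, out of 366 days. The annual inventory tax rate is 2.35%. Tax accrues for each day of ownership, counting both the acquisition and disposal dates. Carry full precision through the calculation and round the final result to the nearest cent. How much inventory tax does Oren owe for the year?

Days held (17 Nov – 11 Dec 2020): 25 out of 366
Tax = €2819000 × 2.35% × 25/366 = €4525.0342

€4525.03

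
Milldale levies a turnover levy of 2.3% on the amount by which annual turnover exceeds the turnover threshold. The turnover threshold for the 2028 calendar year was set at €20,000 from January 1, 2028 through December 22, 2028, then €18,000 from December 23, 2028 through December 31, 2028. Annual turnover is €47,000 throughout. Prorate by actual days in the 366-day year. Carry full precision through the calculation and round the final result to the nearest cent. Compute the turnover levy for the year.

€622.13

January 1 – December 22, 2028: 357 days, exemption €20,000 → (€47,000 − €20,000) × 2.3% × 357/366 = €605.7295
December 23 – December 31, 2028: 9 days, exemption €18,000 → (€47,000 − €18,000) × 2.3% × 9/366 = €16.4016
Total = €622.1311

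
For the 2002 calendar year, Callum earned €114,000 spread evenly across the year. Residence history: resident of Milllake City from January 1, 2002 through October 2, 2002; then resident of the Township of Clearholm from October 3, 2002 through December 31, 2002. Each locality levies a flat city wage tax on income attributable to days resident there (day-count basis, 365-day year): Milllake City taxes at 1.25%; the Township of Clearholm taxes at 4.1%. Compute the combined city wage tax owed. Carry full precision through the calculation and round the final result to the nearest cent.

€2,226.12

Milllake City, January 1 – October 2, 2002: 275 days → €114,000 × 1.25% × 275/365 = €1,073.6301
The Township of Clearholm, October 3 – December 31, 2002: 90 days → €114,000 × 4.1% × 90/365 = €1,152.4932
Total = €2,226.1233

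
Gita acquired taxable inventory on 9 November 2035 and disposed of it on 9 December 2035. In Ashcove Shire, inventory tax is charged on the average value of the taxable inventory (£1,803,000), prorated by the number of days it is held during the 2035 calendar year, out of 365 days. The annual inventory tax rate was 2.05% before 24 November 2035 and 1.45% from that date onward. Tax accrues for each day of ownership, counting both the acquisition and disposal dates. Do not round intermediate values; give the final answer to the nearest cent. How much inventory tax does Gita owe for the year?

£2,664.98

9 November – 23 November 2035: 15 days at 2.05% → £1,803,000 × 2.05% × 15/365 = £1,518.9658
24 November – 9 December 2035: 16 days at 1.45% → £1,803,000 × 1.45% × 16/365 = £1,146.0164
Total = £2,664.9822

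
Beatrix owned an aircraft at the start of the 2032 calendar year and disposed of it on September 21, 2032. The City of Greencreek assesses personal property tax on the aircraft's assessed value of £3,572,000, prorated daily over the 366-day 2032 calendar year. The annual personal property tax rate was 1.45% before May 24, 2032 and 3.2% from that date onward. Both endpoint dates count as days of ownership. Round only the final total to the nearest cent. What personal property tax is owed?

£58,166.99

January 1 – May 23, 2032: 144 days at 1.45% → £3,572,000 × 1.45% × 144/366 = £20,377.9672
May 24 – September 21, 2032: 121 days at 3.2% → £3,572,000 × 3.2% × 121/366 = £37,789.0273
Total = £58,166.9945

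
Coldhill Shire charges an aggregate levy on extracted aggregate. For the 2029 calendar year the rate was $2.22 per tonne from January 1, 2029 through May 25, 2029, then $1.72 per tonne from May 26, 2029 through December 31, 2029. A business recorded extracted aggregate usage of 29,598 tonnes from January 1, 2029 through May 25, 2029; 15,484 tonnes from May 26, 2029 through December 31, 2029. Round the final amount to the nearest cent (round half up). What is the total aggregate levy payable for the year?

January 1 – May 25, 2029: 29,598 tonnes at $2.22/tonne → $65,707.56
May 26 – December 31, 2029: 15,484 tonnes at $1.72/tonne → $26,632.48

$92,340.04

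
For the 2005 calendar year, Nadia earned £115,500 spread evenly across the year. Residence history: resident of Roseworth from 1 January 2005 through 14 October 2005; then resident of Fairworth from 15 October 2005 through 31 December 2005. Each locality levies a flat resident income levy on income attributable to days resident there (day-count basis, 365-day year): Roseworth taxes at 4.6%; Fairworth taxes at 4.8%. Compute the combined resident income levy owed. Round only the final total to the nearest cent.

Roseworth, 1 January – 14 October 2005: 287 days → £115,500 × 4.6% × 287/365 = £4,177.6192
Fairworth, 15 October – 31 December 2005: 78 days → £115,500 × 4.8% × 78/365 = £1,184.7452
Total = £5,362.3644

£5,362.36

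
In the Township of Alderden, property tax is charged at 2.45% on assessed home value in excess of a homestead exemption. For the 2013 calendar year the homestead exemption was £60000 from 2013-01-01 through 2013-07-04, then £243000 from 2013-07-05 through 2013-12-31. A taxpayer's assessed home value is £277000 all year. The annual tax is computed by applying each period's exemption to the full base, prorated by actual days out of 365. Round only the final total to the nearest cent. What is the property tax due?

2013-01-01 to 2013-07-04: 185 days, exemption £60000 → (£277000 − £60000) × 2.45% × 185/365 = £2694.6644
2013-07-05 to 2013-12-31: 180 days, exemption £243000 → (£277000 − £243000) × 2.45% × 180/365 = £410.7945
Total = £3105.4589

£3105.46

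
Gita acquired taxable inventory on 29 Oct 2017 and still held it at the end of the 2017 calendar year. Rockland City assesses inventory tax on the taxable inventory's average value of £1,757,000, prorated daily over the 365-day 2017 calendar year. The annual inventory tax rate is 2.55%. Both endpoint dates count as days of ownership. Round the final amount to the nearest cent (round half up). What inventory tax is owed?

£7,855.96

Days held (29 Oct – 31 Dec 2017): 64 out of 365
Tax = £1,757,000 × 2.55% × 64/365 = £7,855.9562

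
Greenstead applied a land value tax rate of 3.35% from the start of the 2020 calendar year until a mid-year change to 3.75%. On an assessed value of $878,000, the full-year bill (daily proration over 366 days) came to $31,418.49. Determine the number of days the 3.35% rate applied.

Let d = days at the first rate; then 366 − d days at the second rate.
$878,000 × [3.35%·d + 3.75%·(366−d)] / 366 = $31,418.49
Solving gives d = 157, so the new rate took effect on 6 June 2020.

157 days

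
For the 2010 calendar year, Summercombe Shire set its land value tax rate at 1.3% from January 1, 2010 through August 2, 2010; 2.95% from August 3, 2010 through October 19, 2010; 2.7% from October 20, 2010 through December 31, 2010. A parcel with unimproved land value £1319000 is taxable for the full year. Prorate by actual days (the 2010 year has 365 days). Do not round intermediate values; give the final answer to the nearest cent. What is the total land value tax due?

£25491.03

January 1 – August 2, 2010: 214 days at 1.3% → £1319000 × 1.3% × 214/365 = £10053.3096
August 3 – October 19, 2010: 78 days at 2.95% → £1319000 × 2.95% × 78/365 = £8315.1205
October 20 – December 31, 2010: 73 days at 2.7% → £1319000 × 2.7% × 73/365 = £7122.6000
Total = £25491.0301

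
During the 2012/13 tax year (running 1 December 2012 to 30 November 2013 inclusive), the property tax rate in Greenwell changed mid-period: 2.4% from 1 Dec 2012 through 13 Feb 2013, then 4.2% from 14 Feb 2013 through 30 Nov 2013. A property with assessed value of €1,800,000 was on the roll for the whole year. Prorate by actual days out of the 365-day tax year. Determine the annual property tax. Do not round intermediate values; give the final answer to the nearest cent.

€68,942.47

1 Dec 2012 – 13 Feb 2013: 75 days at 2.4% → €1,800,000 × 2.4% × 75/365 = €8,876.7123
14 Feb – 30 Nov 2013: 290 days at 4.2% → €1,800,000 × 4.2% × 290/365 = €60,065.7534
Total = €68,942.4658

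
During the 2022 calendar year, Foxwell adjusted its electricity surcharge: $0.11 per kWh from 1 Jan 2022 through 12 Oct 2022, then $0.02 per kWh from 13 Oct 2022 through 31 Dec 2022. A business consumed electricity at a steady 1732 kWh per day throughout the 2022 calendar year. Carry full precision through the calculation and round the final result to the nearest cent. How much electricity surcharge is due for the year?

$57,069.40

1 Jan – 12 Oct 2022: 285 days × 1732 kWh/day = 493,620 kWh at $0.11/kWh → $54,298.20
13 Oct – 31 Dec 2022: 80 days × 1732 kWh/day = 138,560 kWh at $0.02/kWh → $2,771.20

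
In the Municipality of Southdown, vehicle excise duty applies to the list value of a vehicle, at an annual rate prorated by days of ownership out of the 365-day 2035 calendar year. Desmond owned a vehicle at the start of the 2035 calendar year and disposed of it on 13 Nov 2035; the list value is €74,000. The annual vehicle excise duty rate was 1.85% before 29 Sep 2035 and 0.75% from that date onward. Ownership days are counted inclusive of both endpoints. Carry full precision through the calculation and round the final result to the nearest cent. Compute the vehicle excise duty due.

€1,086.38

1 Jan – 28 Sep 2035: 271 days at 1.85% → €74,000 × 1.85% × 271/365 = €1,016.4356
29 Sep – 13 Nov 2035: 46 days at 0.75% → €74,000 × 0.75% × 46/365 = €69.9452
Total = €1,086.3808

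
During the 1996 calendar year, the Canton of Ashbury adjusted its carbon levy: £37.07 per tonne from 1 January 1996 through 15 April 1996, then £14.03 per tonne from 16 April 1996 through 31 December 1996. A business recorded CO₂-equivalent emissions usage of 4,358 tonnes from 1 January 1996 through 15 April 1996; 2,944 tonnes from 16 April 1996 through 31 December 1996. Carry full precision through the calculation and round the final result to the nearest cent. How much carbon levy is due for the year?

£202,855.38

1 January – 15 April 1996: 4,358 tonnes at £37.07/tonne → £161,551.06
16 April – 31 December 1996: 2,944 tonnes at £14.03/tonne → £41,304.32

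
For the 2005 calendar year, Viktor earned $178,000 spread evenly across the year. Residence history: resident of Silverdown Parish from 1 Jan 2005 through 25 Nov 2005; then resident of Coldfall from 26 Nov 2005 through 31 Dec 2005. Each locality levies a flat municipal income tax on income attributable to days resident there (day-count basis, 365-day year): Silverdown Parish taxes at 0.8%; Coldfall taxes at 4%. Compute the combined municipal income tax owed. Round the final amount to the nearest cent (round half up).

Silverdown Parish, 1 Jan – 25 Nov 2005: 329 days → $178,000 × 0.8% × 329/365 = $1,283.5507
Coldfall, 26 Nov – 31 Dec 2005: 36 days → $178,000 × 4% × 36/365 = $702.2466
Total = $1,985.7973

$1,985.80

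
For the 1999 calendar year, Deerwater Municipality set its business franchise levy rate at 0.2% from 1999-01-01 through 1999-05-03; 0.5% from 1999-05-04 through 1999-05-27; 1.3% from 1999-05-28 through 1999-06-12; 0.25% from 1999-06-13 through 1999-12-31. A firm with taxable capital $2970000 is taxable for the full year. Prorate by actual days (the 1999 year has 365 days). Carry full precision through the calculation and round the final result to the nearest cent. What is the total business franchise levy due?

$8779.81

1999-01-01 to 1999-05-03: 123 days at 0.2% → $2970000 × 0.2% × 123/365 = $2001.6986
1999-05-04 to 1999-05-27: 24 days at 0.5% → $2970000 × 0.5% × 24/365 = $976.4384
1999-05-28 to 1999-06-12: 16 days at 1.3% → $2970000 × 1.3% × 16/365 = $1692.4932
1999-06-13 to 1999-12-31: 202 days at 0.25% → $2970000 × 0.25% × 202/365 = $4109.1781
Total = $8779.8082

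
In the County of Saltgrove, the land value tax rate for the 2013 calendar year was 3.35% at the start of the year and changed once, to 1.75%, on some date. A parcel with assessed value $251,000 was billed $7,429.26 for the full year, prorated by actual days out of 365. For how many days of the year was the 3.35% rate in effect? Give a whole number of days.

Let d = days at the first rate; then 365 − d days at the second rate.
$251,000 × [3.35%·d + 1.75%·(365−d)] / 365 = $7,429.26
Solving gives d = 276, so the new rate took effect on October 4, 2013.

276 days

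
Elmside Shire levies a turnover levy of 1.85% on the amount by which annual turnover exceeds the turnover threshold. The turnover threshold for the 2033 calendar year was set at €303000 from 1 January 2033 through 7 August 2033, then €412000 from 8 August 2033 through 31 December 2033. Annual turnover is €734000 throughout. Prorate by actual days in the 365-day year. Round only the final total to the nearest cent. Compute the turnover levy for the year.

1 January – 7 August 2033: 219 days, exemption €303000 → (€734000 − €303000) × 1.85% × 219/365 = €4784.1000
8 August – 31 December 2033: 146 days, exemption €412000 → (€734000 − €412000) × 1.85% × 146/365 = €2382.8000
Total = €7166.9000

€7166.90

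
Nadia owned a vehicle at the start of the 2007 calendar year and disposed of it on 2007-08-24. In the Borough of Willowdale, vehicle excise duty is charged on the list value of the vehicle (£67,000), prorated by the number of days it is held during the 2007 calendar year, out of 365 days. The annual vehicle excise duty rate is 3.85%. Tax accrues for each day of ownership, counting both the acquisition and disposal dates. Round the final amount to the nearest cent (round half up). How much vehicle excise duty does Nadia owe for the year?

Days held (2007-01-01 to 2007-08-24): 236 out of 365
Tax = £67,000 × 3.85% × 236/365 = £1,667.8411

£1,667.84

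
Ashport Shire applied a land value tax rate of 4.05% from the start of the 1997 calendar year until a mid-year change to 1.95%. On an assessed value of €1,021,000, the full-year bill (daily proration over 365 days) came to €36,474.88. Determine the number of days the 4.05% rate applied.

Let d = days at the first rate; then 365 − d days at the second rate.
€1,021,000 × [4.05%·d + 1.95%·(365−d)] / 365 = €36,474.88
Solving gives d = 282, so the new rate took effect on October 10, 1997.

282 days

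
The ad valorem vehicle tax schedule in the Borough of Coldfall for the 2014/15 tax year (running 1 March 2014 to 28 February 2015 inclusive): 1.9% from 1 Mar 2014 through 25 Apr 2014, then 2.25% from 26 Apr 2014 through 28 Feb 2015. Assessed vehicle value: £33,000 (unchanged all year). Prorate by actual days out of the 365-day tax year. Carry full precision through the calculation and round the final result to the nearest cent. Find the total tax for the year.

£724.78

1 Mar – 25 Apr 2014: 56 days at 1.9% → £33,000 × 1.9% × 56/365 = £96.1973
26 Apr 2014 – 28 Feb 2015: 309 days at 2.25% → £33,000 × 2.25% × 309/365 = £628.5822
Total = £724.7795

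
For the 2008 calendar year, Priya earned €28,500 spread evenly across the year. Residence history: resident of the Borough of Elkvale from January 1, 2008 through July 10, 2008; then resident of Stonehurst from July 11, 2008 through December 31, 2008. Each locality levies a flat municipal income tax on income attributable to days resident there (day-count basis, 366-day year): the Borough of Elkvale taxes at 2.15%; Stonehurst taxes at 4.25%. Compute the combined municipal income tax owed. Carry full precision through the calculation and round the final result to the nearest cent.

€897.28

The Borough of Elkvale, January 1 – July 10, 2008: 192 days → €28,500 × 2.15% × 192/366 = €321.4426
Stonehurst, July 11 – December 31, 2008: 174 days → €28,500 × 4.25% × 174/366 = €575.8402
Total = €897.2828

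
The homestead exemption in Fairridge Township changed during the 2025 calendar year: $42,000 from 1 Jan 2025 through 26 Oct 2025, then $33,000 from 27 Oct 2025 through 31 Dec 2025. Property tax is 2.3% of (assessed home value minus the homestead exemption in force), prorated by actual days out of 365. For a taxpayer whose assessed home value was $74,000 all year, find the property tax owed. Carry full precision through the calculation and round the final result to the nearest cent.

$773.43

1 Jan – 26 Oct 2025: 299 days, exemption $42,000 → ($74,000 − $42,000) × 2.3% × 299/365 = $602.9151
27 Oct – 31 Dec 2025: 66 days, exemption $33,000 → ($74,000 − $33,000) × 2.3% × 66/365 = $170.5151
Total = $773.4301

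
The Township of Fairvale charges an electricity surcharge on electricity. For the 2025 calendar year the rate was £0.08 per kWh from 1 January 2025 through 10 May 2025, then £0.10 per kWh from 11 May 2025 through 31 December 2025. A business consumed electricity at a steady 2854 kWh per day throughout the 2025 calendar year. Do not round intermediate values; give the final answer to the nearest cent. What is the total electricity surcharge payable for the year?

1 January – 10 May 2025: 130 days × 2854 kWh/day = 371,020 kWh at £0.08/kWh → £29681.60
11 May – 31 December 2025: 235 days × 2854 kWh/day = 670,690 kWh at £0.10/kWh → £67069.00

£96750.60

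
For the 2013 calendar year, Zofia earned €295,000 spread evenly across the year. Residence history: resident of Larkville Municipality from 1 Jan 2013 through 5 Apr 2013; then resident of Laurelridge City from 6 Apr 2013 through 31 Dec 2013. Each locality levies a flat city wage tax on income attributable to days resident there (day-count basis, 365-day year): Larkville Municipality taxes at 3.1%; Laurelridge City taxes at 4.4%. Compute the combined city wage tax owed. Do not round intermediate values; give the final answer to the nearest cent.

€11,981.85

Larkville Municipality, 1 Jan – 5 Apr 2013: 95 days → €295,000 × 3.1% × 95/365 = €2,380.2055
Laurelridge City, 6 Apr – 31 Dec 2013: 270 days → €295,000 × 4.4% × 270/365 = €9,601.6438
Total = €11,981.8493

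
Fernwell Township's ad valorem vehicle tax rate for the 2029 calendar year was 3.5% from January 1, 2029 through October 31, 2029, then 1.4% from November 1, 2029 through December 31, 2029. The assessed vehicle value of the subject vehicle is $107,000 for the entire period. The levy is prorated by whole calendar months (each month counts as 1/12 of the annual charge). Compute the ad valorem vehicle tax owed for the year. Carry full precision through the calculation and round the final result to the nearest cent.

January 1 – October 31, 2029: 10 months at 3.5% → $107,000 × 3.5% × 10/12 = $3,120.8333
November 1 – December 31, 2029: 2 months at 1.4% → $107,000 × 1.4% × 2/12 = $249.6667
Total = $3,370.5000

$3,370.50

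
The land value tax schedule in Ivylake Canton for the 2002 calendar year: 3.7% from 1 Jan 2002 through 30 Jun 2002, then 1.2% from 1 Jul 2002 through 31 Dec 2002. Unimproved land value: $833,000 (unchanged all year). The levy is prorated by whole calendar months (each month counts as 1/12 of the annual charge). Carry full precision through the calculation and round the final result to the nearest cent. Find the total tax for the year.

1 Jan – 30 Jun 2002: 6 months at 3.7% → $833,000 × 3.7% × 6/12 = $15,410.5000
1 Jul – 31 Dec 2002: 6 months at 1.2% → $833,000 × 1.2% × 6/12 = $4,998.0000
Total = $20,408.5000

$20,408.50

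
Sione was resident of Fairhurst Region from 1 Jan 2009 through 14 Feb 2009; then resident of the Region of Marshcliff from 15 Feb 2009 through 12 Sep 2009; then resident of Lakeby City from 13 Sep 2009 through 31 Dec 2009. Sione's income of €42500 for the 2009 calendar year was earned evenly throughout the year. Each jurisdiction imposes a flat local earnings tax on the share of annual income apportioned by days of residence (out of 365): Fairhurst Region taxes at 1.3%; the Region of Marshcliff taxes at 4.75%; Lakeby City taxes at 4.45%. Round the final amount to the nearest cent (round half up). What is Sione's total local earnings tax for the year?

Fairhurst Region, 1 Jan – 14 Feb 2009: 45 days → €42500 × 1.3% × 45/365 = €68.1164
The Region of Marshcliff, 15 Feb – 12 Sep 2009: 210 days → €42500 × 4.75% × 210/365 = €1161.4726
Lakeby City, 13 Sep – 31 Dec 2009: 110 days → €42500 × 4.45% × 110/365 = €569.9658
Total = €1799.5548

€1799.55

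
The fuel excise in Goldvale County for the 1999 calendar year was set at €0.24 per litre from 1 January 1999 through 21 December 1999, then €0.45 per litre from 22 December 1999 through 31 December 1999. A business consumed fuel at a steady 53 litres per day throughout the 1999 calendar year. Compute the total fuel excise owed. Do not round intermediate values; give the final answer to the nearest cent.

1 January – 21 December 1999: 355 days × 53 litres/day = 18,815 litres at €0.24/litre → €4515.60
22 December – 31 December 1999: 10 days × 53 litres/day = 530 litres at €0.45/litre → €238.50

€4754.10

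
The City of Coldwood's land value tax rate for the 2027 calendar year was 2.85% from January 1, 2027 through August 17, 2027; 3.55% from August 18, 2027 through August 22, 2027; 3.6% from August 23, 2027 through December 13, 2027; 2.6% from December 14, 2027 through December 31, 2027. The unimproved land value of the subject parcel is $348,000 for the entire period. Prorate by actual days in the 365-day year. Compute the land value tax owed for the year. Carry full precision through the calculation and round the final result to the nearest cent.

January 1 – August 17, 2027: 229 days at 2.85% → $348,000 × 2.85% × 229/365 = $6,222.5260
August 18 – August 22, 2027: 5 days at 3.55% → $348,000 × 3.55% × 5/365 = $169.2329
August 23 – December 13, 2027: 113 days at 3.6% → $348,000 × 3.6% × 113/365 = $3,878.5315
December 14 – December 31, 2027: 18 days at 2.6% → $348,000 × 2.6% × 18/365 = $446.2027
Total = $10,716.4932

$10,716.49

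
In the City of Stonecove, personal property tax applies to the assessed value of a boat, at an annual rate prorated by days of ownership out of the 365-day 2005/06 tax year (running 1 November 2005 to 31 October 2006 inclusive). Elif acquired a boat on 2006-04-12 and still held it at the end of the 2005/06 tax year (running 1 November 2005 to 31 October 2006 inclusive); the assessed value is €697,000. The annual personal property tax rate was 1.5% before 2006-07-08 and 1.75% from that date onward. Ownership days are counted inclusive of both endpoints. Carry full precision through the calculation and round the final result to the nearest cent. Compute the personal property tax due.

2006-04-12 to 2006-07-07: 87 days at 1.5% → €697,000 × 1.5% × 87/365 = €2,492.0137
2006-07-08 to 2006-10-31: 116 days at 1.75% → €697,000 × 1.75% × 116/365 = €3,876.4658
Total = €6,368.4795

€6,368.48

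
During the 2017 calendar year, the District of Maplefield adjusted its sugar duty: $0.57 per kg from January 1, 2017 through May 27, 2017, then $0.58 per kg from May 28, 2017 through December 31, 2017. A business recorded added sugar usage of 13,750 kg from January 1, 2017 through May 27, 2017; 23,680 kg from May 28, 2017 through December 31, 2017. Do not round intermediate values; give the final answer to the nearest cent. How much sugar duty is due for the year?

January 1 – May 27, 2017: 13,750 kg at $0.57/kg → $7,837.50
May 28 – December 31, 2017: 23,680 kg at $0.58/kg → $13,734.40

$21,571.90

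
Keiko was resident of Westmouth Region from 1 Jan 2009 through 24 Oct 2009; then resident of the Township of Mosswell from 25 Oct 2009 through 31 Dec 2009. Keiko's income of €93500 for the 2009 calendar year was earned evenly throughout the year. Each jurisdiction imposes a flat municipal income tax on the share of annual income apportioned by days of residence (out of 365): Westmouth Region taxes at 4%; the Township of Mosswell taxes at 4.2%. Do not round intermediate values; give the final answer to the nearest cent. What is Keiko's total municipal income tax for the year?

€3774.84

Westmouth Region, 1 Jan – 24 Oct 2009: 297 days → €93500 × 4% × 297/365 = €3043.2329
The Township of Mosswell, 25 Oct – 31 Dec 2009: 68 days → €93500 × 4.2% × 68/365 = €731.6055
Total = €3774.8384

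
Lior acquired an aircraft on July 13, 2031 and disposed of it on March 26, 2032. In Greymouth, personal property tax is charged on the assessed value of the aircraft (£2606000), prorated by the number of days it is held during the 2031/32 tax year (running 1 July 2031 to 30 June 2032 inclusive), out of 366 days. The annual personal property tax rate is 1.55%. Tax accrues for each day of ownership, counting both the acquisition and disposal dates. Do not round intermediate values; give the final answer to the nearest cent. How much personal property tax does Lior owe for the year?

£28473.75

Days held (July 13, 2031 – March 26, 2032): 258 out of 366
Tax = £2606000 × 1.55% × 258/366 = £28473.7541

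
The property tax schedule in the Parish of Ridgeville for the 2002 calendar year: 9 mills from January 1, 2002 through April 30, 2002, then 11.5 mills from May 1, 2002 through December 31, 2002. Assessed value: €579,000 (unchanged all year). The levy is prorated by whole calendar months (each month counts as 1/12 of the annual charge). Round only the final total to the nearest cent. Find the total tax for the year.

January 1 – April 30, 2002: 4 months at 9 mills → €579,000 × 0.9% × 4/12 = €1,737.0000
May 1 – December 31, 2002: 8 months at 11.5 mills → €579,000 × 1.15% × 8/12 = €4,439.0000
Total = €6,176.0000

€6,176.00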